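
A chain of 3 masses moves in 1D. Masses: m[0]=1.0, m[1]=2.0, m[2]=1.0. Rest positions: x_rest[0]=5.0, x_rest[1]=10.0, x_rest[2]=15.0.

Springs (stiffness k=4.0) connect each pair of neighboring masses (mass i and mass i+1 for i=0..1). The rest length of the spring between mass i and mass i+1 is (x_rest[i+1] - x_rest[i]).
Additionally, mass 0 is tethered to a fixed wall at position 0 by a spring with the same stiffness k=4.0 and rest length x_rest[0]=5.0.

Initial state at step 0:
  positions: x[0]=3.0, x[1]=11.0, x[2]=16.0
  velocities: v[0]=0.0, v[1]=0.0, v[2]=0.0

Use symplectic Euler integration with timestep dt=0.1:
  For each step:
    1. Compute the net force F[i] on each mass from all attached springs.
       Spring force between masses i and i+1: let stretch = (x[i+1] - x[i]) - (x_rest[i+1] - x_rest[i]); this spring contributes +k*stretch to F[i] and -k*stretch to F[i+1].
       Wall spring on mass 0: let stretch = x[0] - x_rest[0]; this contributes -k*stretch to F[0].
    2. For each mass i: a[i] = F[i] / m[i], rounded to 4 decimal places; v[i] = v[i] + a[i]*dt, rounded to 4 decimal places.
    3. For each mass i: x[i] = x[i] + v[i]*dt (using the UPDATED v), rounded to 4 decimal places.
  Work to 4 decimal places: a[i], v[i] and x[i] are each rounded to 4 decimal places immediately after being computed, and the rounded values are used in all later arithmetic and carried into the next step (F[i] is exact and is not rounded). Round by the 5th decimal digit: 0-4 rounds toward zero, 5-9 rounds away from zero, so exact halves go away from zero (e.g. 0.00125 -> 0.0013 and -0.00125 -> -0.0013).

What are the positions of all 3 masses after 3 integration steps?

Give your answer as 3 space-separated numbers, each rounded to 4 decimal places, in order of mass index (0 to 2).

Step 0: x=[3.0000 11.0000 16.0000] v=[0.0000 0.0000 0.0000]
Step 1: x=[3.2000 10.9400 16.0000] v=[2.0000 -0.6000 0.0000]
Step 2: x=[3.5816 10.8264 15.9976] v=[3.8160 -1.1360 -0.0240]
Step 3: x=[4.1097 10.6713 15.9884] v=[5.2813 -1.5507 -0.0925]

Answer: 4.1097 10.6713 15.9884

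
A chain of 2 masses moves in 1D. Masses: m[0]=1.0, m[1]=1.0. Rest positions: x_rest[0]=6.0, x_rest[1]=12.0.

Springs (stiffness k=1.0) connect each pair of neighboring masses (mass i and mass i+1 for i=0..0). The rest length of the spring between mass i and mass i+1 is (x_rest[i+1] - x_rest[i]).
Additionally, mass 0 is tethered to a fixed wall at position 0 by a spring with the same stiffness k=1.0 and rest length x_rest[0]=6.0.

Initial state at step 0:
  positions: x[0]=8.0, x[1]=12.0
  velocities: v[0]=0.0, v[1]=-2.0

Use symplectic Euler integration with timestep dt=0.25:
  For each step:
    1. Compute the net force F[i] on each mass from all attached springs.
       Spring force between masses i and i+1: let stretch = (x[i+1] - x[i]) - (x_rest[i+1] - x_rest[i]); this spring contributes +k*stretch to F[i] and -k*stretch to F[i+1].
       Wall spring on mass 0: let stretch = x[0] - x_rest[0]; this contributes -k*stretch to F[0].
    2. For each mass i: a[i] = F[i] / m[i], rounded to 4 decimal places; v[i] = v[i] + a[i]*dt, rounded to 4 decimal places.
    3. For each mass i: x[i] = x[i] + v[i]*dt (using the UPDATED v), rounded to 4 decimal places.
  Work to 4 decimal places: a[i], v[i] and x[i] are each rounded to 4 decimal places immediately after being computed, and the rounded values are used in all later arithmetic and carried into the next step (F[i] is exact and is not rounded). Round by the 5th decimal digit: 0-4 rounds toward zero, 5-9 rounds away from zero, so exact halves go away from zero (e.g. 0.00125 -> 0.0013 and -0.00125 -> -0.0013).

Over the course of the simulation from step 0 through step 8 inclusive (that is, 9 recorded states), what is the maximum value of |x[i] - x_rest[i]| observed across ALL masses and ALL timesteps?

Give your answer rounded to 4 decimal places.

Answer: 2.6995

Derivation:
Step 0: x=[8.0000 12.0000] v=[0.0000 -2.0000]
Step 1: x=[7.7500 11.6250] v=[-1.0000 -1.5000]
Step 2: x=[7.2578 11.3828] v=[-1.9688 -0.9688]
Step 3: x=[6.5698 11.2578] v=[-2.7520 -0.5001]
Step 4: x=[5.7642 11.2148] v=[-3.2225 -0.1721]
Step 5: x=[4.9390 11.2061] v=[-3.3009 -0.0348]
Step 6: x=[4.1968 11.1807] v=[-2.9689 -0.1016]
Step 7: x=[3.6288 11.0938] v=[-2.2721 -0.3476]
Step 8: x=[3.3005 10.9153] v=[-1.3131 -0.7139]
Max displacement = 2.6995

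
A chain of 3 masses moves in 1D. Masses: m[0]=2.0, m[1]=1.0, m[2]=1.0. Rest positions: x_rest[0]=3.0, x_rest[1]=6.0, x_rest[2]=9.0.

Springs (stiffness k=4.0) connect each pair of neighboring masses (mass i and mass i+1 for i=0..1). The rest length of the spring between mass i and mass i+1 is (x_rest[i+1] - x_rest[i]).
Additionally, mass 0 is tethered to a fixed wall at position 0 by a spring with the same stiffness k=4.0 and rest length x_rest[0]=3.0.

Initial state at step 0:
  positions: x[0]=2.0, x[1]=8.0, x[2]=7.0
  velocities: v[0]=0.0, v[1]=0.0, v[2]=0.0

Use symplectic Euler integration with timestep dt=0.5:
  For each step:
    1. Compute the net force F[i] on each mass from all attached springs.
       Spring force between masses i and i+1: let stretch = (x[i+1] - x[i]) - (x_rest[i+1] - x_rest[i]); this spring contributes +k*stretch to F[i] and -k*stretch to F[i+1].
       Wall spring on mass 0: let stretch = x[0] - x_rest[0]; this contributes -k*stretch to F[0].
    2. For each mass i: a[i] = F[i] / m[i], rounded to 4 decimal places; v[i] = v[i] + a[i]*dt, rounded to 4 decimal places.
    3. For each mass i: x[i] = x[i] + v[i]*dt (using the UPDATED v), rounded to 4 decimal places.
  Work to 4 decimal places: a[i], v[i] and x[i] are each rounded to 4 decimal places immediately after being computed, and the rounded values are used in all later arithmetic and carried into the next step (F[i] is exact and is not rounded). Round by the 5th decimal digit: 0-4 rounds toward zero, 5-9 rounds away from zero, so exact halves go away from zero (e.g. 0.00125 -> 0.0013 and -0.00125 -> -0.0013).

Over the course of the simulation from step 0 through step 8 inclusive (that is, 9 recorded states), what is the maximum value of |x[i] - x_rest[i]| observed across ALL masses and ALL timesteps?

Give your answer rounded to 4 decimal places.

Answer: 5.0000

Derivation:
Step 0: x=[2.0000 8.0000 7.0000] v=[0.0000 0.0000 0.0000]
Step 1: x=[4.0000 1.0000 11.0000] v=[4.0000 -14.0000 8.0000]
Step 2: x=[2.5000 7.0000 8.0000] v=[-3.0000 12.0000 -6.0000]
Step 3: x=[2.0000 9.5000 7.0000] v=[-1.0000 5.0000 -2.0000]
Step 4: x=[4.2500 2.0000 11.5000] v=[4.5000 -15.0000 9.0000]
Step 5: x=[3.2500 6.2500 9.5000] v=[-2.0000 8.5000 -4.0000]
Step 6: x=[2.1250 10.7500 7.2500] v=[-2.2500 9.0000 -4.5000]
Step 7: x=[4.2500 3.1250 11.5000] v=[4.2500 -15.2500 8.5000]
Step 8: x=[3.6875 5.0000 10.3750] v=[-1.1250 3.7500 -2.2500]
Max displacement = 5.0000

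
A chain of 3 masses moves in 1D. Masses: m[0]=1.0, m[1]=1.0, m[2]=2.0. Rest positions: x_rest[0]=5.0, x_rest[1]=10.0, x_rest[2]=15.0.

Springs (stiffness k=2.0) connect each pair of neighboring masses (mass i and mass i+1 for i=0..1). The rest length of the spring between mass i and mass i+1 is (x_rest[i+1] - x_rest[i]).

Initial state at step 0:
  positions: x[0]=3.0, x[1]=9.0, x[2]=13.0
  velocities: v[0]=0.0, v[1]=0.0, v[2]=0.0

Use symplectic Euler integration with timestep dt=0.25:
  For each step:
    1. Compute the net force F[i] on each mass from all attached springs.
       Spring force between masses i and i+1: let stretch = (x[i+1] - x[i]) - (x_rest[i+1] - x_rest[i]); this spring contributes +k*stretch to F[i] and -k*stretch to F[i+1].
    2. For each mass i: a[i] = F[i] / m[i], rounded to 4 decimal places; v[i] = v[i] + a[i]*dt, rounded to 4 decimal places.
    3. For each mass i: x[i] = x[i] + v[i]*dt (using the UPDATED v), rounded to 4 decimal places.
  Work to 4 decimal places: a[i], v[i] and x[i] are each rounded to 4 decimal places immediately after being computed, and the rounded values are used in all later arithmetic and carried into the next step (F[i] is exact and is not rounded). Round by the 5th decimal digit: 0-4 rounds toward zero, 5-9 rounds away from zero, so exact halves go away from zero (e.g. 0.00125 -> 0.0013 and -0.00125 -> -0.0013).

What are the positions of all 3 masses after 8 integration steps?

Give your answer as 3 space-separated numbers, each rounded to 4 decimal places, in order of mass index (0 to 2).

Answer: 2.9729 8.4863 13.2706

Derivation:
Step 0: x=[3.0000 9.0000 13.0000] v=[0.0000 0.0000 0.0000]
Step 1: x=[3.1250 8.7500 13.0625] v=[0.5000 -1.0000 0.2500]
Step 2: x=[3.3281 8.3359 13.1680] v=[0.8125 -1.6563 0.4219]
Step 3: x=[3.5322 7.8999 13.2840] v=[0.8164 -1.7442 0.4639]
Step 4: x=[3.6573 7.5909 13.3760] v=[0.5003 -1.2360 0.3679]
Step 5: x=[3.6491 7.5133 13.4189] v=[-0.0329 -0.3103 0.1716]
Step 6: x=[3.4989 7.6909 13.4052] v=[-0.6008 0.7104 -0.0548]
Step 7: x=[3.2477 8.0588 13.3469] v=[-1.0048 1.4716 -0.2334]
Step 8: x=[2.9729 8.4863 13.2706] v=[-1.0993 1.7101 -0.3054]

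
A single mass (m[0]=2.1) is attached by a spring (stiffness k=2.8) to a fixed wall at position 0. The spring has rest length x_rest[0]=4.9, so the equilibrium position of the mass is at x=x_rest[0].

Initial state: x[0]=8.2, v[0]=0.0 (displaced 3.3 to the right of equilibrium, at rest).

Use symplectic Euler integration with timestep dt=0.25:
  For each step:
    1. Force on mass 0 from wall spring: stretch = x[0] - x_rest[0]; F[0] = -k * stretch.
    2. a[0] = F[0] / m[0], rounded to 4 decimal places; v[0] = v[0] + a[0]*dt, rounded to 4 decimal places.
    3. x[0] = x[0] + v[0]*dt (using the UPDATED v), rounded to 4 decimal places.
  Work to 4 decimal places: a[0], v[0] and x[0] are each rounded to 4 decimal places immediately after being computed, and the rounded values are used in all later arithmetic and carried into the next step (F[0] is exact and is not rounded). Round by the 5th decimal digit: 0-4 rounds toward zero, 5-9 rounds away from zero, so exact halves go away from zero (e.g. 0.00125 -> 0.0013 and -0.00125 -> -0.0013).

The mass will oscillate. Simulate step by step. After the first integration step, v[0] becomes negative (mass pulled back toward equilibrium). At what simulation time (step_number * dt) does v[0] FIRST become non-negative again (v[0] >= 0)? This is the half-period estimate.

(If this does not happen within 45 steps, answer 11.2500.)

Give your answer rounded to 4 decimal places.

Answer: 2.7500

Derivation:
Step 0: x=[8.2000] v=[0.0000]
Step 1: x=[7.9250] v=[-1.1000]
Step 2: x=[7.3979] v=[-2.1083]
Step 3: x=[6.6627] v=[-2.9409]
Step 4: x=[5.7806] v=[-3.5285]
Step 5: x=[4.8251] v=[-3.8220]
Step 6: x=[3.8759] v=[-3.7970]
Step 7: x=[3.0120] v=[-3.4556]
Step 8: x=[2.3054] v=[-2.8263]
Step 9: x=[1.8151] v=[-1.9614]
Step 10: x=[1.5818] v=[-0.9331]
Step 11: x=[1.6251] v=[0.1730]
First v>=0 after going negative at step 11, time=2.7500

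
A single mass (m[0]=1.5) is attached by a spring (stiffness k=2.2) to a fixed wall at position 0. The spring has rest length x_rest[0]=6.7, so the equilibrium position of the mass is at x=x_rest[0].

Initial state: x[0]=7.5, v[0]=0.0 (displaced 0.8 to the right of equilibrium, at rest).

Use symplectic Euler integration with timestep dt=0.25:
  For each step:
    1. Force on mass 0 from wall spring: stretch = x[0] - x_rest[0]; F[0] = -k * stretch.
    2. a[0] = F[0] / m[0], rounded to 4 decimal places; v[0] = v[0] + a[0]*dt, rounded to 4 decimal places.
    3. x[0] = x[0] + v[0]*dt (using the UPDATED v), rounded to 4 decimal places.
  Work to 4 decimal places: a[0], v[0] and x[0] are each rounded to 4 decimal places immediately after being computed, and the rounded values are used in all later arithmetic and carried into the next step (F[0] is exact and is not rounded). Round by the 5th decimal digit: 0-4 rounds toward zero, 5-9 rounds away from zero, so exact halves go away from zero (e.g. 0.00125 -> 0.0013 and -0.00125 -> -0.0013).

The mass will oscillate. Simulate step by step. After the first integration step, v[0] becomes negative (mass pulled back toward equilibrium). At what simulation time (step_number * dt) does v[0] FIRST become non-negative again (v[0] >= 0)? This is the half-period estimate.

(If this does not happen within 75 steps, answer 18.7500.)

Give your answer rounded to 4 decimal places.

Answer: 2.7500

Derivation:
Step 0: x=[7.5000] v=[0.0000]
Step 1: x=[7.4267] v=[-0.2933]
Step 2: x=[7.2868] v=[-0.5598]
Step 3: x=[7.0931] v=[-0.7750]
Step 4: x=[6.8633] v=[-0.9191]
Step 5: x=[6.6186] v=[-0.9790]
Step 6: x=[6.3813] v=[-0.9492]
Step 7: x=[6.1732] v=[-0.8324]
Step 8: x=[6.0134] v=[-0.6393]
Step 9: x=[5.9165] v=[-0.3876]
Step 10: x=[5.8914] v=[-0.1003]
Step 11: x=[5.9405] v=[0.1962]
First v>=0 after going negative at step 11, time=2.7500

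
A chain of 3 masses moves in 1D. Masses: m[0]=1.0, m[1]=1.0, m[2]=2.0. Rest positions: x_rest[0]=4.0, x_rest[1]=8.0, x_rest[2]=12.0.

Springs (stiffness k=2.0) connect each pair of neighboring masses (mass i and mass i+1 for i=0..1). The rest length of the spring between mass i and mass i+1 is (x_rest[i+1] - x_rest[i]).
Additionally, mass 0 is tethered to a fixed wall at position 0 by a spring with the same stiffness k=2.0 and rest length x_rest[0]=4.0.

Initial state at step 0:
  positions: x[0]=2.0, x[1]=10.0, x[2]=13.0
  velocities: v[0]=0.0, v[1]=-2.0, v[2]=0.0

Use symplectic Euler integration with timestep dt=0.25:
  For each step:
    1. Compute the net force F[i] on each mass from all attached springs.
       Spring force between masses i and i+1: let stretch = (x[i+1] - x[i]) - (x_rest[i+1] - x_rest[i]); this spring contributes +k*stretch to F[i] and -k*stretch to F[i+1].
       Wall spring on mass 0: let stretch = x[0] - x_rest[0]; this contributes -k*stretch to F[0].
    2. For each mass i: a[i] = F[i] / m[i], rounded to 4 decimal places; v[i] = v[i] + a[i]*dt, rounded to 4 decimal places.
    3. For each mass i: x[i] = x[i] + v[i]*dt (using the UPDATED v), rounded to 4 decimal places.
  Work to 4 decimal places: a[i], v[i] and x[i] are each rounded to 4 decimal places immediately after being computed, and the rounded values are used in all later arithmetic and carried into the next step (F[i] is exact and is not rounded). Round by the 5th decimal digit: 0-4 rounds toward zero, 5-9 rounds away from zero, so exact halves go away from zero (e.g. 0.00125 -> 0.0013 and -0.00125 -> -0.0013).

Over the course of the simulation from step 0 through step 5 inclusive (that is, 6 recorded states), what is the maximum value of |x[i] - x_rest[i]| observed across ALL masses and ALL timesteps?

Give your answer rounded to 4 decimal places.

Step 0: x=[2.0000 10.0000 13.0000] v=[0.0000 -2.0000 0.0000]
Step 1: x=[2.7500 8.8750 13.0625] v=[3.0000 -4.5000 0.2500]
Step 2: x=[3.9219 7.5078 13.1133] v=[4.6875 -5.4688 0.2031]
Step 3: x=[5.0518 6.3931 13.0637] v=[4.5195 -4.4590 -0.1983]
Step 4: x=[5.7179 5.9445 12.8472] v=[2.6643 -1.7944 -0.8660]
Step 5: x=[5.6976 6.3304 12.4493] v=[-0.0814 1.5437 -1.5917]
Max displacement = 2.0555

Answer: 2.0555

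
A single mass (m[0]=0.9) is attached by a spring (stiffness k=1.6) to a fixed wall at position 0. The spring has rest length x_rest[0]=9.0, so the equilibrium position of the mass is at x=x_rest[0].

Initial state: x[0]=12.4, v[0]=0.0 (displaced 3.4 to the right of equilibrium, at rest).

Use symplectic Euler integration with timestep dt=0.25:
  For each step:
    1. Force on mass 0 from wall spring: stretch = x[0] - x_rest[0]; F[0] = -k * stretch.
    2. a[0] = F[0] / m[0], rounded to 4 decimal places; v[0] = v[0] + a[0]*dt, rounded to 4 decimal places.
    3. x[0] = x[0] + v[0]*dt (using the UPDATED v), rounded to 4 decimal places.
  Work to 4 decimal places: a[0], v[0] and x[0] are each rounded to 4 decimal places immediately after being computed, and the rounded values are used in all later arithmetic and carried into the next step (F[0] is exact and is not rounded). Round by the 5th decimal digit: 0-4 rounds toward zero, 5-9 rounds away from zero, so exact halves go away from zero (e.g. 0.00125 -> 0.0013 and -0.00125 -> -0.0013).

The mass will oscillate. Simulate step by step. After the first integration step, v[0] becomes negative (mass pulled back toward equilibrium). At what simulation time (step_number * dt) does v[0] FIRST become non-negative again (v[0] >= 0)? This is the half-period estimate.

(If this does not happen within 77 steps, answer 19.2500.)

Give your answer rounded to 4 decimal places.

Step 0: x=[12.4000] v=[0.0000]
Step 1: x=[12.0222] v=[-1.5111]
Step 2: x=[11.3086] v=[-2.8543]
Step 3: x=[10.3385] v=[-3.8804]
Step 4: x=[9.2197] v=[-4.4753]
Step 5: x=[8.0765] v=[-4.5730]
Step 6: x=[7.0359] v=[-4.1626]
Step 7: x=[6.2135] v=[-3.2897]
Step 8: x=[5.7007] v=[-2.0513]
Step 9: x=[5.5545] v=[-0.5850]
Step 10: x=[5.7911] v=[0.9463]
First v>=0 after going negative at step 10, time=2.5000

Answer: 2.5000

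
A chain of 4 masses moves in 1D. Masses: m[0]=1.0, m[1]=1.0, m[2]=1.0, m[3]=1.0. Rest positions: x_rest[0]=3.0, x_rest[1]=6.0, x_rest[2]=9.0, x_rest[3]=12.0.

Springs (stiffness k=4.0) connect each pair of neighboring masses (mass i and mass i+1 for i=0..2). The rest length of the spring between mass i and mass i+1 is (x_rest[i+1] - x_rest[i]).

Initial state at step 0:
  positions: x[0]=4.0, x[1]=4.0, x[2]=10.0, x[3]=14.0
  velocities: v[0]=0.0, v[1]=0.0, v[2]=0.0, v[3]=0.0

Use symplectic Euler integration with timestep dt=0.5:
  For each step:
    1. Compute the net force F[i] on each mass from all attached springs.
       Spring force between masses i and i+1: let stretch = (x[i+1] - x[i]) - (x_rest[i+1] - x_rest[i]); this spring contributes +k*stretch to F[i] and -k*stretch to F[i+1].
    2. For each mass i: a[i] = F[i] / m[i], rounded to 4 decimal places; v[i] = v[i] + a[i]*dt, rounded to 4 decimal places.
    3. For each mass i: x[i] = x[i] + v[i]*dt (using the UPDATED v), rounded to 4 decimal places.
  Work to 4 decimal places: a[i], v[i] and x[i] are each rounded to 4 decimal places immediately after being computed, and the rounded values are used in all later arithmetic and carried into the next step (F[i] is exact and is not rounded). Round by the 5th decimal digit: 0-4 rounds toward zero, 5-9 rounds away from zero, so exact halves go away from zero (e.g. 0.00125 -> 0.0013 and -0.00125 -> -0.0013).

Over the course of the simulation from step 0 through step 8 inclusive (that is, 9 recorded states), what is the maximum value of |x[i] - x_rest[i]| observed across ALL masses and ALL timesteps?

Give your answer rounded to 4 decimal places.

Step 0: x=[4.0000 4.0000 10.0000 14.0000] v=[0.0000 0.0000 0.0000 0.0000]
Step 1: x=[1.0000 10.0000 8.0000 13.0000] v=[-6.0000 12.0000 -4.0000 -2.0000]
Step 2: x=[4.0000 5.0000 13.0000 10.0000] v=[6.0000 -10.0000 10.0000 -6.0000]
Step 3: x=[5.0000 7.0000 7.0000 13.0000] v=[2.0000 4.0000 -12.0000 6.0000]
Step 4: x=[5.0000 7.0000 7.0000 13.0000] v=[0.0000 0.0000 0.0000 0.0000]
Step 5: x=[4.0000 5.0000 13.0000 10.0000] v=[-2.0000 -4.0000 12.0000 -6.0000]
Step 6: x=[1.0000 10.0000 8.0000 13.0000] v=[-6.0000 10.0000 -10.0000 6.0000]
Step 7: x=[4.0000 4.0000 10.0000 14.0000] v=[6.0000 -12.0000 4.0000 2.0000]
Step 8: x=[4.0000 4.0000 10.0000 14.0000] v=[0.0000 0.0000 0.0000 0.0000]
Max displacement = 4.0000

Answer: 4.0000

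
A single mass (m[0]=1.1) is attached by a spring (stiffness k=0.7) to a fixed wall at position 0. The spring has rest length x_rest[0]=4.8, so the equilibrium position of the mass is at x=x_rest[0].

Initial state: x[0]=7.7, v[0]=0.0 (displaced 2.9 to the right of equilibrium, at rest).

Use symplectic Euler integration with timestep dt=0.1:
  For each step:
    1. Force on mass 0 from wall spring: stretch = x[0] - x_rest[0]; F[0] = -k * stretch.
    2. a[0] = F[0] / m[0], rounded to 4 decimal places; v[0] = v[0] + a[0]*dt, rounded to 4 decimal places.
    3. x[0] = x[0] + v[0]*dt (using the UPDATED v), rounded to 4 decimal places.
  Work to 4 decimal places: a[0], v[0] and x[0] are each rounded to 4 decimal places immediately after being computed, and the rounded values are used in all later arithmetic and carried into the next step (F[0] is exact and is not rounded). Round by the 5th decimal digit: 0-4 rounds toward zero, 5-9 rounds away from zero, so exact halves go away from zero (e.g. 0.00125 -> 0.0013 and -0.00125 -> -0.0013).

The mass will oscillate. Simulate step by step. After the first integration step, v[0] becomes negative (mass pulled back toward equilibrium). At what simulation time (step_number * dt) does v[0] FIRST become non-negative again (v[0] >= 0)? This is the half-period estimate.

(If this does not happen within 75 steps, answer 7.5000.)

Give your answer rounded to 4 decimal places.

Step 0: x=[7.7000] v=[0.0000]
Step 1: x=[7.6815] v=[-0.1846]
Step 2: x=[7.6447] v=[-0.3680]
Step 3: x=[7.5898] v=[-0.5490]
Step 4: x=[7.5172] v=[-0.7265]
Step 5: x=[7.4273] v=[-0.8994]
Step 6: x=[7.3206] v=[-1.0666]
Step 7: x=[7.1979] v=[-1.2270]
Step 8: x=[7.0599] v=[-1.3796]
Step 9: x=[6.9076] v=[-1.5234]
Step 10: x=[6.7419] v=[-1.6575]
Step 11: x=[6.5638] v=[-1.7811]
Step 12: x=[6.3745] v=[-1.8933]
Step 13: x=[6.1752] v=[-1.9935]
Step 14: x=[5.9671] v=[-2.0810]
Step 15: x=[5.7516] v=[-2.1553]
Step 16: x=[5.5300] v=[-2.2159]
Step 17: x=[5.3038] v=[-2.2624]
Step 18: x=[5.0744] v=[-2.2945]
Step 19: x=[4.8432] v=[-2.3120]
Step 20: x=[4.6117] v=[-2.3148]
Step 21: x=[4.3814] v=[-2.3028]
Step 22: x=[4.1538] v=[-2.2762]
Step 23: x=[3.9303] v=[-2.2351]
Step 24: x=[3.7123] v=[-2.1798]
Step 25: x=[3.5012] v=[-2.1106]
Step 26: x=[3.2984] v=[-2.0280]
Step 27: x=[3.1052] v=[-1.9324]
Step 28: x=[2.9227] v=[-1.8246]
Step 29: x=[2.7522] v=[-1.7051]
Step 30: x=[2.5947] v=[-1.5748]
Step 31: x=[2.4513] v=[-1.4345]
Step 32: x=[2.3228] v=[-1.2850]
Step 33: x=[2.2101] v=[-1.1274]
Step 34: x=[2.1138] v=[-0.9626]
Step 35: x=[2.0346] v=[-0.7917]
Step 36: x=[1.9730] v=[-0.6157]
Step 37: x=[1.9294] v=[-0.4358]
Step 38: x=[1.9041] v=[-0.2531]
Step 39: x=[1.8972] v=[-0.0688]
Step 40: x=[1.9088] v=[0.1159]
First v>=0 after going negative at step 40, time=4.0000

Answer: 4.0000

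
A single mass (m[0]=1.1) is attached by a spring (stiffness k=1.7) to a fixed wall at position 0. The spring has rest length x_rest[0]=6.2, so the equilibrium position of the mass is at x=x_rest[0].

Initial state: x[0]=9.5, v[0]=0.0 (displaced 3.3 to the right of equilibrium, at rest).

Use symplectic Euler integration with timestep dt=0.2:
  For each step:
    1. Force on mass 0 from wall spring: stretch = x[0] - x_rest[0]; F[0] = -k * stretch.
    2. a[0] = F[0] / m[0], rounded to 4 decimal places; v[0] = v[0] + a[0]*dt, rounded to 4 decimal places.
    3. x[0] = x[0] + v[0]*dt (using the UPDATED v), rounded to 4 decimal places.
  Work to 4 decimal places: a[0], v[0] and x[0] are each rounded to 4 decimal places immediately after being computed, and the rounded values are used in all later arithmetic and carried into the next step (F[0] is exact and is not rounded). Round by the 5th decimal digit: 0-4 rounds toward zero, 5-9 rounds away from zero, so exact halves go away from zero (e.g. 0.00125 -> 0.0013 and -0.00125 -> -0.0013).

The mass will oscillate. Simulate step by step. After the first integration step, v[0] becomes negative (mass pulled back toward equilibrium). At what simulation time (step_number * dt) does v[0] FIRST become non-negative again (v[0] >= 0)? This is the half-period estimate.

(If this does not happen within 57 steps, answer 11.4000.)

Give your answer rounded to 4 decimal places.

Answer: 2.6000

Derivation:
Step 0: x=[9.5000] v=[0.0000]
Step 1: x=[9.2960] v=[-1.0200]
Step 2: x=[8.9006] v=[-1.9769]
Step 3: x=[8.3383] v=[-2.8116]
Step 4: x=[7.6438] v=[-3.4725]
Step 5: x=[6.8600] v=[-3.9188]
Step 6: x=[6.0354] v=[-4.1228]
Step 7: x=[5.2210] v=[-4.0719]
Step 8: x=[4.4671] v=[-3.7693]
Step 9: x=[3.8204] v=[-3.2337]
Step 10: x=[3.3208] v=[-2.4982]
Step 11: x=[2.9991] v=[-1.6083]
Step 12: x=[2.8753] v=[-0.6189]
Step 13: x=[2.9570] v=[0.4087]
First v>=0 after going negative at step 13, time=2.6000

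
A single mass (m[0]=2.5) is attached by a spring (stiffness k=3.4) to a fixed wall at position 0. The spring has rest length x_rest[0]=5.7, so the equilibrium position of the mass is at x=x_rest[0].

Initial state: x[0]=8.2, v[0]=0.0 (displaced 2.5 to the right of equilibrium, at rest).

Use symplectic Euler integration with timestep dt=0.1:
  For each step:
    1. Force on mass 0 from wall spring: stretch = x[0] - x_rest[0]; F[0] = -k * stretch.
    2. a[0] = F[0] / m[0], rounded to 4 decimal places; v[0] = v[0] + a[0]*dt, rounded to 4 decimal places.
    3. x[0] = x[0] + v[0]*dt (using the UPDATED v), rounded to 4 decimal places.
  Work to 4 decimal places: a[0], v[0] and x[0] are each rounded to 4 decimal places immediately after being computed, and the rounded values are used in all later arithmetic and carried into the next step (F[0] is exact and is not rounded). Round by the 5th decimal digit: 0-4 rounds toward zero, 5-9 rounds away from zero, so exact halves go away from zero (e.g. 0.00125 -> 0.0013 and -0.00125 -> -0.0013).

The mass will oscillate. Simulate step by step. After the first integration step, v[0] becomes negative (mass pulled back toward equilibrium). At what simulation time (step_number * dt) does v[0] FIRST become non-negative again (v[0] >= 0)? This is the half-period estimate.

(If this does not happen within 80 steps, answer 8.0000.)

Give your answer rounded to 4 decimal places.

Answer: 2.7000

Derivation:
Step 0: x=[8.2000] v=[0.0000]
Step 1: x=[8.1660] v=[-0.3400]
Step 2: x=[8.0985] v=[-0.6754]
Step 3: x=[7.9983] v=[-1.0016]
Step 4: x=[7.8669] v=[-1.3142]
Step 5: x=[7.7060] v=[-1.6089]
Step 6: x=[7.5178] v=[-1.8817]
Step 7: x=[7.3049] v=[-2.1289]
Step 8: x=[7.0702] v=[-2.3472]
Step 9: x=[6.8168] v=[-2.5336]
Step 10: x=[6.5483] v=[-2.6855]
Step 11: x=[6.2682] v=[-2.8009]
Step 12: x=[5.9804] v=[-2.8782]
Step 13: x=[5.6888] v=[-2.9163]
Step 14: x=[5.3973] v=[-2.9148]
Step 15: x=[5.1099] v=[-2.8736]
Step 16: x=[4.8306] v=[-2.7934]
Step 17: x=[4.5631] v=[-2.6752]
Step 18: x=[4.3110] v=[-2.5206]
Step 19: x=[4.0778] v=[-2.3317]
Step 20: x=[3.8667] v=[-2.1111]
Step 21: x=[3.6805] v=[-1.8618]
Step 22: x=[3.5218] v=[-1.5872]
Step 23: x=[3.3927] v=[-1.2910]
Step 24: x=[3.2950] v=[-0.9772]
Step 25: x=[3.2300] v=[-0.6501]
Step 26: x=[3.1986] v=[-0.3142]
Step 27: x=[3.2012] v=[0.0260]
First v>=0 after going negative at step 27, time=2.7000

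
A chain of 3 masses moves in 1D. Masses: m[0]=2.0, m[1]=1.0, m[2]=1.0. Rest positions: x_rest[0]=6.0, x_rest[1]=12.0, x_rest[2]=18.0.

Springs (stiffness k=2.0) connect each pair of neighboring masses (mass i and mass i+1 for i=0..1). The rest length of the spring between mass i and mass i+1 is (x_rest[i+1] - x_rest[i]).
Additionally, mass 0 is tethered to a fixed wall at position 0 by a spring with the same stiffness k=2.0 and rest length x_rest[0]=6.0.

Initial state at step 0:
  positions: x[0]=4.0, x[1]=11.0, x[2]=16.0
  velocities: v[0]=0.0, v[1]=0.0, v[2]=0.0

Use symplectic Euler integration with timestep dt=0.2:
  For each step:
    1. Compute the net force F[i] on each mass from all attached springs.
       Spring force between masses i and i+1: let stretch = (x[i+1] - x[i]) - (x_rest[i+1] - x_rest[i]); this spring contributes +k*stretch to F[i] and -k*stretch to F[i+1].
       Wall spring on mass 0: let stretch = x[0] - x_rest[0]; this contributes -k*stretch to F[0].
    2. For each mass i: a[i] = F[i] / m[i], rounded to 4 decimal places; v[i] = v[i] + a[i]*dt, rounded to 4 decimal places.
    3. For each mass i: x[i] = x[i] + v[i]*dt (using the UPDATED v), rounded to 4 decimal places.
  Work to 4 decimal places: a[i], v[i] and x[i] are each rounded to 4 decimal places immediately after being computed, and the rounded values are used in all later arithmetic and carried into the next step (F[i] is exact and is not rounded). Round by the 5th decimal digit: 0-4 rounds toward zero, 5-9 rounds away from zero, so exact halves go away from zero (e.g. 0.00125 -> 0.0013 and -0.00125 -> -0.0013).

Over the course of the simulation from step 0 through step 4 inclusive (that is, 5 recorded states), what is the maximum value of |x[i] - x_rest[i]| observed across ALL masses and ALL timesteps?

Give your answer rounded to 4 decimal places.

Answer: 2.0402

Derivation:
Step 0: x=[4.0000 11.0000 16.0000] v=[0.0000 0.0000 0.0000]
Step 1: x=[4.1200 10.8400 16.0800] v=[0.6000 -0.8000 0.4000]
Step 2: x=[4.3440 10.5616 16.2208] v=[1.1200 -1.3920 0.7040]
Step 3: x=[4.6429 10.2385 16.3889] v=[1.4947 -1.6154 0.8403]
Step 4: x=[4.9799 9.9598 16.5449] v=[1.6852 -1.3935 0.7801]
Max displacement = 2.0402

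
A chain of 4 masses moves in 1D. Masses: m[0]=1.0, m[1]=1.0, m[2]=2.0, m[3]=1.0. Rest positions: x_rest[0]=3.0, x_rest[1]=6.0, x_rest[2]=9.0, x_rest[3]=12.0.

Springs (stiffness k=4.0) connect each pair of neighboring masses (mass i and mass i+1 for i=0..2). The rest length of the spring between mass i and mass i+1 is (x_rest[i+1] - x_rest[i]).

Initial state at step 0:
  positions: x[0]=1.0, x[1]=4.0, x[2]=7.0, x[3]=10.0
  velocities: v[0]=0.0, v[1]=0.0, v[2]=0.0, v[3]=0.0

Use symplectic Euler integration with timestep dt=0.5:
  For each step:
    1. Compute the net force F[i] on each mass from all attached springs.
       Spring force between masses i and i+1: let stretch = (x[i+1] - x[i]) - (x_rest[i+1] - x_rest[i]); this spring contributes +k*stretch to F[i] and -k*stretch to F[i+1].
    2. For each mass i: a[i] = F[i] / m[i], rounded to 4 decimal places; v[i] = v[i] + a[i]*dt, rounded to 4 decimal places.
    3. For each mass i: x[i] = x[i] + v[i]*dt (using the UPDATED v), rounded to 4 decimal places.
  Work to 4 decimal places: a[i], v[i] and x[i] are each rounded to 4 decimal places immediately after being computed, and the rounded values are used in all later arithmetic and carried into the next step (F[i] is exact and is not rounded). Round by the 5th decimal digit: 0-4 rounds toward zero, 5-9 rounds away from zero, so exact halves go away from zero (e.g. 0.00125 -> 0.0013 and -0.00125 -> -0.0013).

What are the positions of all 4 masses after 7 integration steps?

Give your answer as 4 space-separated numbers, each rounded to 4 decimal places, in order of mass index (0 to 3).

Step 0: x=[1.0000 4.0000 7.0000 10.0000] v=[0.0000 0.0000 0.0000 0.0000]
Step 1: x=[1.0000 4.0000 7.0000 10.0000] v=[0.0000 0.0000 0.0000 0.0000]
Step 2: x=[1.0000 4.0000 7.0000 10.0000] v=[0.0000 0.0000 0.0000 0.0000]
Step 3: x=[1.0000 4.0000 7.0000 10.0000] v=[0.0000 0.0000 0.0000 0.0000]
Step 4: x=[1.0000 4.0000 7.0000 10.0000] v=[0.0000 0.0000 0.0000 0.0000]
Step 5: x=[1.0000 4.0000 7.0000 10.0000] v=[0.0000 0.0000 0.0000 0.0000]
Step 6: x=[1.0000 4.0000 7.0000 10.0000] v=[0.0000 0.0000 0.0000 0.0000]
Step 7: x=[1.0000 4.0000 7.0000 10.0000] v=[0.0000 0.0000 0.0000 0.0000]

Answer: 1.0000 4.0000 7.0000 10.0000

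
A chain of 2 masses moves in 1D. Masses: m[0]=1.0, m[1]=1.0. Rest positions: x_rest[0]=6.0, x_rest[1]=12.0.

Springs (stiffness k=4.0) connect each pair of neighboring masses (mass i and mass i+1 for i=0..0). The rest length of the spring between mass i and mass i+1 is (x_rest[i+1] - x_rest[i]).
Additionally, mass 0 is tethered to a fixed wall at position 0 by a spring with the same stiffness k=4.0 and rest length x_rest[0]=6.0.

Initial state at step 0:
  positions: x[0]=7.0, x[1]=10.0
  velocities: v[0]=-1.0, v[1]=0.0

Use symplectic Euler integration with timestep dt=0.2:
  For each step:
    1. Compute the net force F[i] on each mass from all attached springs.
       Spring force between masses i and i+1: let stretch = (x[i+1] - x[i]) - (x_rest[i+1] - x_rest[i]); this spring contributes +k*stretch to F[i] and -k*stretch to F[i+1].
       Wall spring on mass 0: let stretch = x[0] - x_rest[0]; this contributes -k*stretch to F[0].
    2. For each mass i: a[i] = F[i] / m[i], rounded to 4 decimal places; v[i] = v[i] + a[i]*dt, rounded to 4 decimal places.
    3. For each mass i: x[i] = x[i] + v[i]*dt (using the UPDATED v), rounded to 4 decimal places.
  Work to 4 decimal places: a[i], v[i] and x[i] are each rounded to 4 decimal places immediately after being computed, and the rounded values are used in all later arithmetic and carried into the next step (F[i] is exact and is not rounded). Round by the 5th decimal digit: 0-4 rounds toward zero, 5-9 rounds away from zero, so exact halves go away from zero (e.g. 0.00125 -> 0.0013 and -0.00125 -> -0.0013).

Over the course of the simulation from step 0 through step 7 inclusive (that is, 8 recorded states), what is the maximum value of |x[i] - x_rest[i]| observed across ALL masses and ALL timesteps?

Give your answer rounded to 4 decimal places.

Step 0: x=[7.0000 10.0000] v=[-1.0000 0.0000]
Step 1: x=[6.1600 10.4800] v=[-4.2000 2.4000]
Step 2: x=[5.0256 11.2288] v=[-5.6720 3.7440]
Step 3: x=[4.0796 11.9451] v=[-4.7299 3.5814]
Step 4: x=[3.7394 12.3629] v=[-1.7012 2.0890]
Step 5: x=[4.1806 12.3609] v=[2.2061 -0.0098]
Step 6: x=[5.2618 12.0101] v=[5.4059 -1.7540]
Step 7: x=[6.5808 11.5396] v=[6.5951 -2.3526]
Max displacement = 2.2606

Answer: 2.2606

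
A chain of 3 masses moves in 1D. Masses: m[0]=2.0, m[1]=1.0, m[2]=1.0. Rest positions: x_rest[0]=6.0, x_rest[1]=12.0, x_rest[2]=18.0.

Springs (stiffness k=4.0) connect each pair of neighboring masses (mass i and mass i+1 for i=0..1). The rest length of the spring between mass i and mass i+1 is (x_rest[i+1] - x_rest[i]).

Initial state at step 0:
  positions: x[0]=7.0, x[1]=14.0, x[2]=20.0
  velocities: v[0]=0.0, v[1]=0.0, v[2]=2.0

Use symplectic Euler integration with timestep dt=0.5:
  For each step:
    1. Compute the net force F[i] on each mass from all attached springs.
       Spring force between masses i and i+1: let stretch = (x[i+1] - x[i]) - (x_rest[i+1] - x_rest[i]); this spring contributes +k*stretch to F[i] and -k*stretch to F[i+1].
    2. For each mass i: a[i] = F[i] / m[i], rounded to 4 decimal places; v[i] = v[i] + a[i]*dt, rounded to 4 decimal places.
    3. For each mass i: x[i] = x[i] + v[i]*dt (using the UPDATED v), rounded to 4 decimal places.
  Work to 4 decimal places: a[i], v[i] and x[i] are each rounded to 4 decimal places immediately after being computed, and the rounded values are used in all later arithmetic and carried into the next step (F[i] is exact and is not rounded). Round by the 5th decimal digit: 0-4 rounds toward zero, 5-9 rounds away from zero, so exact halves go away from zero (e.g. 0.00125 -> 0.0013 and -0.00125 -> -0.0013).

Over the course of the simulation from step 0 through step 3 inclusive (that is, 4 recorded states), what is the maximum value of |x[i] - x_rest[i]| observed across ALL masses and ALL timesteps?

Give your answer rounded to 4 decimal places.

Answer: 3.0000

Derivation:
Step 0: x=[7.0000 14.0000 20.0000] v=[0.0000 0.0000 2.0000]
Step 1: x=[7.5000 13.0000 21.0000] v=[1.0000 -2.0000 2.0000]
Step 2: x=[7.7500 14.5000 20.0000] v=[0.5000 3.0000 -2.0000]
Step 3: x=[8.3750 14.7500 19.5000] v=[1.2500 0.5000 -1.0000]
Max displacement = 3.0000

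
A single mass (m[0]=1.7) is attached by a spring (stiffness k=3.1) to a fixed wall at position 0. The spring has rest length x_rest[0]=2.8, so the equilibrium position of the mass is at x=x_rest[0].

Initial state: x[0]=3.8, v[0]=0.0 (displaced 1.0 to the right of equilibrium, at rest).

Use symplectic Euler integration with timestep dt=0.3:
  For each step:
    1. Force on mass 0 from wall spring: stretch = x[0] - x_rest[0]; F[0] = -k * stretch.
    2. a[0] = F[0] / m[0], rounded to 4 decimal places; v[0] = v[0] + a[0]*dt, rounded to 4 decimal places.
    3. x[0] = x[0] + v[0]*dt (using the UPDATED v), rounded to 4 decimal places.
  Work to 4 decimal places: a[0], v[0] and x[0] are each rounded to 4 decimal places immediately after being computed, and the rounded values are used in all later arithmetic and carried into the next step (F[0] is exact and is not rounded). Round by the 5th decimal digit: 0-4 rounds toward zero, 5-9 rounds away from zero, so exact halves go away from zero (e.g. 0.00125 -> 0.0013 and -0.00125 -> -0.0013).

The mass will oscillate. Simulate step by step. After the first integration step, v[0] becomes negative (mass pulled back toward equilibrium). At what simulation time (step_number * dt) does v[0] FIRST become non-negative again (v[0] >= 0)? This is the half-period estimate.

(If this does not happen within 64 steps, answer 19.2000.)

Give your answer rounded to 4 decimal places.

Step 0: x=[3.8000] v=[0.0000]
Step 1: x=[3.6359] v=[-0.5471]
Step 2: x=[3.3346] v=[-1.0044]
Step 3: x=[2.9455] v=[-1.2969]
Step 4: x=[2.5326] v=[-1.3765]
Step 5: x=[2.1635] v=[-1.2302]
Step 6: x=[1.8989] v=[-0.8820]
Step 7: x=[1.7822] v=[-0.3890]
Step 8: x=[1.8325] v=[0.1678]
First v>=0 after going negative at step 8, time=2.4000

Answer: 2.4000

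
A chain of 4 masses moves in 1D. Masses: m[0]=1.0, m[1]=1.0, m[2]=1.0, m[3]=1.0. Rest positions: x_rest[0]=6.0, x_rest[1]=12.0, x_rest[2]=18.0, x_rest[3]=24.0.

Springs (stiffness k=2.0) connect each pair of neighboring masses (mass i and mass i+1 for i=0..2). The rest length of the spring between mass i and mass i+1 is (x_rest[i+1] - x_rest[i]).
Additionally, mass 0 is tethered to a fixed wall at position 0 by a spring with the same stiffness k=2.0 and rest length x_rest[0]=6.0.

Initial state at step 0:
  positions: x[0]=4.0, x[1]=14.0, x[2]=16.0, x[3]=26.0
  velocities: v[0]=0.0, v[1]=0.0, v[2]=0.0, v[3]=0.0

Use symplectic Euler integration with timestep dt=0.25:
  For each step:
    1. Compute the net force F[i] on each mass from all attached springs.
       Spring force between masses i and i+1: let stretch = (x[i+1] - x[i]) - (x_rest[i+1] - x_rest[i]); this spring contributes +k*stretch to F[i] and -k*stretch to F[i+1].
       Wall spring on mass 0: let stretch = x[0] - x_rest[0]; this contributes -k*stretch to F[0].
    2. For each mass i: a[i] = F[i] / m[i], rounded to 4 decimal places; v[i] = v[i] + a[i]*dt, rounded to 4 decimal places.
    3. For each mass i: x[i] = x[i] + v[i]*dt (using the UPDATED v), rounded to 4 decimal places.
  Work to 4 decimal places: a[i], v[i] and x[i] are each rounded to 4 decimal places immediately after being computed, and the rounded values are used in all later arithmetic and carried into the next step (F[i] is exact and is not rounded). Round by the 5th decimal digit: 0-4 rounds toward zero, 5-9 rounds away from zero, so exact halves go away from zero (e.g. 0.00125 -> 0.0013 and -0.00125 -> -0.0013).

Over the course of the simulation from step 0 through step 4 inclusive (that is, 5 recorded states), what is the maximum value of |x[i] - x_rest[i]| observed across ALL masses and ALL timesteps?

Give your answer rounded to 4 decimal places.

Step 0: x=[4.0000 14.0000 16.0000 26.0000] v=[0.0000 0.0000 0.0000 0.0000]
Step 1: x=[4.7500 13.0000 17.0000 25.5000] v=[3.0000 -4.0000 4.0000 -2.0000]
Step 2: x=[5.9375 11.4688 18.5625 24.6875] v=[4.7500 -6.1250 6.2500 -3.2500]
Step 3: x=[7.0742 10.1329 20.0039 23.8594] v=[4.5469 -5.3438 5.7657 -3.3125]
Step 4: x=[7.7090 9.6485 20.6934 23.2993] v=[2.5392 -1.9377 2.7580 -2.2403]
Max displacement = 2.6934

Answer: 2.6934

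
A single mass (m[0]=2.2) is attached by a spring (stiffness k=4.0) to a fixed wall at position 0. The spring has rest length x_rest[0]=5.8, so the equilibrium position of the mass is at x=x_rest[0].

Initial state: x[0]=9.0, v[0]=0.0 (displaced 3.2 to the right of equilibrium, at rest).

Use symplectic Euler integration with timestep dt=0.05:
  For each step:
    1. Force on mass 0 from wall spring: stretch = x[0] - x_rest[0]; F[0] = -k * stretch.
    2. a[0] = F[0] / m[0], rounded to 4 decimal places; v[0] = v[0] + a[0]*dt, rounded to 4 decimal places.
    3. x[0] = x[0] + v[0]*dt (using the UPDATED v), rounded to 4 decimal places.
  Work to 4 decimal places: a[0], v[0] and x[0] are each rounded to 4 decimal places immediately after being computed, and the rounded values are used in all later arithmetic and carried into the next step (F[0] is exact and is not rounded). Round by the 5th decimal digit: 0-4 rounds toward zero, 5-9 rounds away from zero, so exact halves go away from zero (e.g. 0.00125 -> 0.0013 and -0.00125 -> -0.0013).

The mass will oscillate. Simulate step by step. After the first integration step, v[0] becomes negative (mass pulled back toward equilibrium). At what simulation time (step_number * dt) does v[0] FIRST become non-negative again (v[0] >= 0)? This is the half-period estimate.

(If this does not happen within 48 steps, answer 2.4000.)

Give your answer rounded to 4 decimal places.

Answer: 2.3500

Derivation:
Step 0: x=[9.0000] v=[0.0000]
Step 1: x=[8.9855] v=[-0.2909]
Step 2: x=[8.9565] v=[-0.5805]
Step 3: x=[8.9131] v=[-0.8675]
Step 4: x=[8.8556] v=[-1.1505]
Step 5: x=[8.7842] v=[-1.4283]
Step 6: x=[8.6992] v=[-1.6996]
Step 7: x=[8.6010] v=[-1.9632]
Step 8: x=[8.4901] v=[-2.2178]
Step 9: x=[8.3670] v=[-2.4624]
Step 10: x=[8.2322] v=[-2.6958]
Step 11: x=[8.0864] v=[-2.9169]
Step 12: x=[7.9302] v=[-3.1248]
Step 13: x=[7.7643] v=[-3.3185]
Step 14: x=[7.5894] v=[-3.4971]
Step 15: x=[7.4064] v=[-3.6598]
Step 16: x=[7.2161] v=[-3.8058]
Step 17: x=[7.0194] v=[-3.9345]
Step 18: x=[6.8171] v=[-4.0454]
Step 19: x=[6.6102] v=[-4.1379]
Step 20: x=[6.3996] v=[-4.2116]
Step 21: x=[6.1863] v=[-4.2661]
Step 22: x=[5.9712] v=[-4.3012]
Step 23: x=[5.7554] v=[-4.3168]
Step 24: x=[5.5398] v=[-4.3127]
Step 25: x=[5.3254] v=[-4.2890]
Step 26: x=[5.1131] v=[-4.2459]
Step 27: x=[4.9039] v=[-4.1835]
Step 28: x=[4.6988] v=[-4.1020]
Step 29: x=[4.4987] v=[-4.0019]
Step 30: x=[4.3045] v=[-3.8836]
Step 31: x=[4.1171] v=[-3.7476]
Step 32: x=[3.9374] v=[-3.5946]
Step 33: x=[3.7661] v=[-3.4253]
Step 34: x=[3.6041] v=[-3.2404]
Step 35: x=[3.4521] v=[-3.0408]
Step 36: x=[3.3107] v=[-2.8274]
Step 37: x=[3.1806] v=[-2.6011]
Step 38: x=[3.0625] v=[-2.3630]
Step 39: x=[2.9568] v=[-2.1141]
Step 40: x=[2.8640] v=[-1.8556]
Step 41: x=[2.7846] v=[-1.5887]
Step 42: x=[2.7189] v=[-1.3146]
Step 43: x=[2.6672] v=[-1.0345]
Step 44: x=[2.6297] v=[-0.7497]
Step 45: x=[2.6066] v=[-0.4615]
Step 46: x=[2.5980] v=[-0.1712]
Step 47: x=[2.6040] v=[0.1199]
First v>=0 after going negative at step 47, time=2.3500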